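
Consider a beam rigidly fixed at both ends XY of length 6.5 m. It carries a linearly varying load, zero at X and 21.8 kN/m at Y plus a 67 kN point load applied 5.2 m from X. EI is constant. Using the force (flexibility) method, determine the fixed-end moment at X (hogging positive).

Take the two fixed-end moments M_X, M_Y as redundants; the released structure is the simple span XY.
End rotations of the released simple span under the applied load (×1/EI):
  at X: triangular load, peak 21.8: 7w₀L³/(360EI) = 116.4/EI
  at Y: triangular load, peak 21.8: w₀L³/(45EI) = 133/EI
  at X: point load 67 at a = 5.2: Pab(L + b)/(6LEI) = 90.58/EI
  at Y: point load 67 at a = 5.2: Pab(L + a)/(6LEI) = 135.9/EI
  θ_X0 = 207/EI,  θ_Y0 = 268.9/EI
Flexibility coefficients: a unit moment at one end gives L/(3EI) there and L/(6EI) at the far end, so f₁₁ = f₂₂ = 2.167/EI and f₁₂ = f₂₁ = 1.083/EI.
Compatibility — zero rotation at each built-in end:
  2.167 M_X + 1.083 M_Y = 207
  1.083 M_X + 2.167 M_Y = 268.9
Solving the pair gives M_X = 44.64 kN·m and M_Y = 101.8 kN·m (hogging).

M_X = 44.64 kN·m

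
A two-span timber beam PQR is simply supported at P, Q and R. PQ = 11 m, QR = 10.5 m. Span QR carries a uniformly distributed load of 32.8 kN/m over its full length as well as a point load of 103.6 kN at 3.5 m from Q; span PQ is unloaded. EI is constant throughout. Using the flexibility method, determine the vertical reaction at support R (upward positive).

Insert a hinge at Q; M_Q is the redundant, and each span becomes simply supported.
Discontinuity in slope at Q on the released structure — sum the simple-span end rotations:
  span QR: UDL 32.8: wL³/(24EI) = 1582/EI
  span QR: point load 103.6 at a = 3.5: Pab(L + b)/(6LEI) = 705.1/EI
  relative rotation θ_0 = (0 + 2287)/EI = 2287/EI
A unit hogging moment at Q produces rotation L₁/(3EI) + L₂/(3EI) = 7.167/EI.
Slope continuity at Q: θ_0 = M_Q·7.167/EI, so M_Q = 2287/7.167 = 319.1 kN·m (hogging).
Span QR, ΣM about R: R_Q^{QR}·10.5 = 2533 + 319.1, so R_Q^{QR} = 271.7 kN and R_R = 448 − 271.7 = 176.3 kN.

R_R = 176.3 kN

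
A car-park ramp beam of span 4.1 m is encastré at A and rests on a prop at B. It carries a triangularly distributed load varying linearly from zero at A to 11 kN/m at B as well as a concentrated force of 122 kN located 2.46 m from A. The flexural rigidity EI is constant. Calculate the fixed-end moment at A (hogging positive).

M_A = 94.82 kN·m

Take the reaction at B as the redundant and release it; the primary structure is a cantilever fixed at A.
Primary-structure tip deflection at B by superposition:
  triangular load, peak 11 at the free end: 11w₀L⁴/(120EI) = 284.9/EI
  point load 122 at a = 2.46: Pa²(3L − a)/(6EI) = 1211/EI
  δ_0 = 1496/EI
Flexibility coefficient — unit upward force at B: δ_{BB} = L³/(3EI) = 22.97/EI.
Compatibility at B: δ_0 − R_B·δ_{BB} = 0, so R_B = 1496/22.97 = 65.11 kN.
Moment equilibrium about A: M_A = Σ(load moments about A) − R_B·L = 361.8 − 65.11×4.1 = 94.82 kN·m.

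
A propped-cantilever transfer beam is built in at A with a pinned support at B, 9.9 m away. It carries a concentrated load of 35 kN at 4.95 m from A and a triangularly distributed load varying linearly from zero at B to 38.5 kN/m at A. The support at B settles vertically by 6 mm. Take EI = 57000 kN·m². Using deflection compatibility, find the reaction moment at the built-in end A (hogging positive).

M_A = 327 kN·m

Choose R_B as the redundant. The primary structure is the cantilever fixed at A.
Deflection at B on the released cantilever, summing each load's contribution:
  point load 35 at a = 4.95: Pa²(3L − a)/(6EI) = 3538/EI
  triangular load, peak 38.5 at the fixed end: w₀L⁴/(30EI) = 12328/EI
  δ_0 = 15865/EI
Tip deflection under a unit load at B: L³/(3EI) = 323.4/EI.
With EI = 57000 kN·m²: δ_0 = 0.27834 m and δ_{BB} = 0.005674 m/kN.
Compatibility — the beam at B must follow the support down by 0.006 m: δ_0 − R_B·δ_{BB} = 0.006, so R_B = (0.27834 − 0.006)/0.005674 = 48 kN.
Moment equilibrium about A: M_A = Σ(load moments about A) − R_B·L = 802.1 − 48×9.9 = 327 kN·m.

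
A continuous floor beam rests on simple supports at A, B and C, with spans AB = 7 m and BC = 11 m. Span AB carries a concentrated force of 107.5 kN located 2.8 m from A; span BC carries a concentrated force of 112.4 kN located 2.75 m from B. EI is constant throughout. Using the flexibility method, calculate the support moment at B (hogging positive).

Take M_B as the redundant. Released structure: two simple spans AB and BC with a hinge at B.
End slopes at the hinge B, treating each span as simply supported:
  span AB: point load 107.5 at a = 2.8: Pab(L + a)/(6LEI) = 295/EI
  span BC: point load 112.4 at a = 2.75: Pab(L + b)/(6LEI) = 743.8/EI
  relative rotation θ_0 = (295 + 743.8)/EI = 1039/EI
A unit hogging moment at B produces rotation L₁/(3EI) + L₂/(3EI) = 6/EI.
Compatibility: M_B·(L₁+L₂)/(3EI) = θ_0, giving M_B = 173.1 kN·m (hogging).

M_B = 173.1 kN·m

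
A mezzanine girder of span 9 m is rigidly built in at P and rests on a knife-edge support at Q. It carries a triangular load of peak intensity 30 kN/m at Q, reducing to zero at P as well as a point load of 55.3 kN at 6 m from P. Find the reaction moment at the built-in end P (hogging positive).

Release the roller at Q. Primary structure: cantilever fixed at P.
Primary-structure tip deflection at Q by superposition:
  triangular load, peak 30 at the free end: 11w₀L⁴/(120EI) = 18043/EI
  point load 55.3 at a = 6: Pa²(3L − a)/(6EI) = 6968/EI
  δ_0 = 25011/EI
Tip deflection under a unit load at Q: L³/(3EI) = 243/EI.
The prop prevents deflection at Q: R_Q = δ_0/δ_{QQ} = 25011/243 = 102.9 kN.
Moment equilibrium about P: M_P = Σ(load moments about P) − R_Q·L = 1142 − 102.9×9 = 215.5 kN·m.

M_P = 215.5 kN·m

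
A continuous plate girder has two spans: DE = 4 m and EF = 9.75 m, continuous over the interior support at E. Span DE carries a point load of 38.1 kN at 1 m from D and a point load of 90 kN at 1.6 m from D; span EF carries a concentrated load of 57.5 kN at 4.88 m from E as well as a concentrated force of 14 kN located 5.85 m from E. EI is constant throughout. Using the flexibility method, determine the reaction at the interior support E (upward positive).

R_E = 119.9 kN

Release continuity at E by inserting a hinge; the redundant is the internal moment M_E. The primary structure is two simply-supported spans DE and EF.
Rotations at E on the released spans (each span's end-slope, ×1/EI):
  span DE: point load 38.1 at a = 1: Pab(L + a)/(6LEI) = 23.81/EI
  span DE: point load 90 at a = 1.6: Pab(L + a)/(6LEI) = 80.64/EI
  span EF: point load 57.5 at a = 4.88: Pab(L + b)/(6LEI) = 341.5/EI
  span EF: point load 14 at a = 5.85: Pab(L + b)/(6LEI) = 74.53/EI
  relative rotation θ_0 = (104.5 + 416)/EI = 520.5/EI
A unit hogging moment at E produces rotation L₁/(3EI) + L₂/(3EI) = 4.583/EI.
Compatibility: M_E·(L₁+L₂)/(3EI) = θ_0, giving M_E = 113.6 kN·m (hogging).
Span DE, ΣM about D with M_E applied at E: R_E^{DE}·4 = 182.1 + 113.6, so R_E^{DE} = 73.92 kN and R_D = 128.1 − 73.92 = 54.18 kN.
Span EF, ΣM about F: R_E^{EF}·9.75 = 334.6 + 113.6, so R_E^{EF} = 45.97 kN and R_F = 71.5 − 45.97 = 25.53 kN.
R_E = 73.92 + 45.97 = 119.9 kN.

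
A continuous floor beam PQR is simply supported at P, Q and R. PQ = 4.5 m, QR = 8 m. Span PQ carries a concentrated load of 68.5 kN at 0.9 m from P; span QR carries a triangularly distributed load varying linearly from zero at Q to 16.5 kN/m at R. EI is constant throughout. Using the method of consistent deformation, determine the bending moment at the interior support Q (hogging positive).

Insert a hinge at Q; M_Q is the redundant, and each span becomes simply supported.
End slopes at the hinge Q, treating each span as simply supported:
  span PQ: point load 68.5 at a = 0.9: Pab(L + a)/(6LEI) = 44.39/EI
  span QR: triangular load, peak 16.5: 7w₀L³/(360EI) = 164.3/EI
  relative rotation θ_0 = (44.39 + 164.3)/EI = 208.7/EI
A unit hogging moment at Q produces rotation L₁/(3EI) + L₂/(3EI) = 4.167/EI.
Compatibility: M_Q·(L₁+L₂)/(3EI) = θ_0, giving M_Q = 50.08 kN·m (hogging).

M_Q = 50.08 kN·m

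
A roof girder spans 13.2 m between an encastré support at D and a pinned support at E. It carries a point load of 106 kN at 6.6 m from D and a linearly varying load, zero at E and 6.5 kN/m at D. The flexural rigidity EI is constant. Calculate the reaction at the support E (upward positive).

Release the roller at E. Primary structure: cantilever fixed at D.
Deflection at E on the released cantilever, summing each load's contribution:
  point load 106 at a = 6.6: Pa²(3L − a)/(6EI) = 25395/EI
  triangular load, peak 6.5 at the fixed end: w₀L⁴/(30EI) = 6578/EI
  δ_0 = 31973/EI
Flexibility coefficient — unit upward force at E: δ_{EE} = L³/(3EI) = 766.7/EI.
Compatibility at E: δ_0 − R_E·δ_{EE} = 0, so R_E = 31973/766.7 = 41.7 kN.

R_E = 41.7 kN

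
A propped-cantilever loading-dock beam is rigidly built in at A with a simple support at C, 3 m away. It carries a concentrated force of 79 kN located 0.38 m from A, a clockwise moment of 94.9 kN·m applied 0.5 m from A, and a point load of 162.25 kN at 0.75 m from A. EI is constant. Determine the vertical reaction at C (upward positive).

Remove the prop at C; the released (primary) structure is a cantilever built in at A.
Primary-structure tip deflection at C by superposition:
  point load 79 at a = 0.38: Pa²(3L − a)/(6EI) = 16.39/EI
  clockwise couple 94.9 at a = 0.5: M₀a(2L − a)/(2EI) = 130.5/EI
  point load 162.25 at a = 0.75: Pa²(3L − a)/(6EI) = 125.5/EI
  δ_0 = 272.4/EI
Tip deflection under a unit load at C: L³/(3EI) = 9/EI.
The prop prevents deflection at C: R_C = δ_0/δ_{CC} = 272.4/9 = 30.26 kN.

R_C = 30.26 kN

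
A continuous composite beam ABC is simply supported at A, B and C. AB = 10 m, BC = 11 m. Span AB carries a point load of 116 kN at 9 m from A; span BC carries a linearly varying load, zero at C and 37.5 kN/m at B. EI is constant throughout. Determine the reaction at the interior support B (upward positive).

Insert a hinge at B; M_B is the redundant, and each span becomes simply supported.
Rotations at B on the released spans (each span's end-slope, ×1/EI):
  span AB: point load 116 at a = 9: Pab(L + a)/(6LEI) = 330.6/EI
  span BC: triangular load, peak 37.5: w₀L³/(45EI) = 1109/EI
  relative rotation θ_0 = (330.6 + 1109)/EI = 1440/EI
A unit hogging moment at B produces rotation L₁/(3EI) + L₂/(3EI) = 7/EI.
Slope continuity at B: θ_0 = M_B·7/EI, so M_B = 1440/7 = 205.7 kN·m (hogging).
Span AB, ΣM about A with M_B applied at B: R_B^{AB}·10 = 1044 + 205.7, so R_B^{AB} = 125 kN and R_A = 116 − 125 = -8.968 kN.
Span BC, ΣM about C: R_B^{BC}·11 = 1512 + 205.7, so R_B^{BC} = 156.2 kN and R_C = 206.2 − 156.2 = 50.05 kN.
R_B = 125 + 156.2 = 281.2 kN.

R_B = 281.2 kN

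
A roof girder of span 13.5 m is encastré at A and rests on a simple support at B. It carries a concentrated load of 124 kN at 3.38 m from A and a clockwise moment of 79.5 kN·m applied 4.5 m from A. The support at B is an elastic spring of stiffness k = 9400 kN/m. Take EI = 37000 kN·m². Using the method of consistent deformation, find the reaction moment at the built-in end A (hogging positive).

Remove the prop at B; the released (primary) structure is a cantilever built in at A.
Downward deflection at the released point B due to the loads:
  point load 124 at a = 3.38: Pa²(3L − a)/(6EI) = 8764/EI
  clockwise couple 79.5 at a = 4.5: M₀a(2L − a)/(2EI) = 4025/EI
  δ_0 = 12789/EI
Flexibility coefficient — unit upward force at B: δ_{BB} = L³/(3EI) = 820.1/EI.
With EI = 37000 kN·m²: δ_0 = 0.34565 m and δ_{BB} = 0.022166 m/kN.
Compatibility — the spring shortens by R_B/k under the reaction it provides: δ_0 − R_B·δ_{BB} = R_B/k. With 1/k = 0.000106 m/kN, R_B = δ_0 / (δ_{BB} + 1/k) = 0.34565 / (0.022166 + 0.000106) = 15.52 kN.
Moment equilibrium about A: M_A = Σ(load moments about A) − R_B·L = 498.6 − 15.52×13.5 = 289.1 kN·m.

M_A = 289.1 kN·m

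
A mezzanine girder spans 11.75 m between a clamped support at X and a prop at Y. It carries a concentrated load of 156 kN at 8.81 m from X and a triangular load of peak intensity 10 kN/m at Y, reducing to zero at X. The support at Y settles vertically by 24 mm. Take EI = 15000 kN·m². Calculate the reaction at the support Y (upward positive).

R_Y = 130.3 kN

Choose R_Y as the redundant. The primary structure is the cantilever fixed at X.
Downward deflection at the released point Y due to the loads:
  point load 156 at a = 8.81: Pa²(3L − a)/(6EI) = 53356/EI
  triangular load, peak 10 at the free end: 11w₀L⁴/(120EI) = 17473/EI
  δ_0 = 70829/EI
Flexibility coefficient — unit upward force at Y: δ_{YY} = L³/(3EI) = 540.7/EI.
With EI = 15000 kN·m²: δ_0 = 4.7219 m and δ_{YY} = 0.03605 m/kN.
Compatibility — the beam at Y must follow the support down by 0.024 m: δ_0 − R_Y·δ_{YY} = 0.024, so R_Y = (4.7219 − 0.024)/0.03605 = 130.3 kN.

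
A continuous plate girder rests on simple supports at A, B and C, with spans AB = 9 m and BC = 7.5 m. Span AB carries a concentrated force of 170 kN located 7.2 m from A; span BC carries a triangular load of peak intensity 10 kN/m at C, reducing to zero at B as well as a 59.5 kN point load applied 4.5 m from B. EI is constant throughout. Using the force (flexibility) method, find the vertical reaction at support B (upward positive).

R_B = 213.7 kN

Release continuity at B by inserting a hinge; the redundant is the internal moment M_B. The primary structure is two simply-supported spans AB and BC.
End slopes at the hinge B, treating each span as simply supported:
  span AB: point load 170 at a = 7.2: Pab(L + a)/(6LEI) = 661/EI
  span BC: triangular load, peak 10: 7w₀L³/(360EI) = 82.03/EI
  span BC: point load 59.5 at a = 4.5: Pab(L + b)/(6LEI) = 187.4/EI
  relative rotation θ_0 = (661 + 269.5)/EI = 930.4/EI
A unit hogging moment at B produces rotation L₁/(3EI) + L₂/(3EI) = 5.5/EI.
Slope continuity at B: θ_0 = M_B·5.5/EI, so M_B = 930.4/5.5 = 169.2 kN·m (hogging).
Span AB, ΣM about A with M_B applied at B: R_B^{AB}·9 = 1224 + 169.2, so R_B^{AB} = 154.8 kN and R_A = 170 − 154.8 = 15.2 kN.
Span BC, ΣM about C: R_B^{BC}·7.5 = 272.2 + 169.2, so R_B^{BC} = 58.86 kN and R_C = 97 − 58.86 = 38.14 kN.
R_B = 154.8 + 58.86 = 213.7 kN.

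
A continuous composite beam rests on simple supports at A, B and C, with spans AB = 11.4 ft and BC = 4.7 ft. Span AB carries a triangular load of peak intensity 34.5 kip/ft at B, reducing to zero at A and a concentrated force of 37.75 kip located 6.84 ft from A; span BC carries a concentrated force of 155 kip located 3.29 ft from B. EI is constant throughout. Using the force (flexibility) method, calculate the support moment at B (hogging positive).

M_B = 299.2 kip·ft

Take M_B as the redundant. Released structure: two simple spans AB and BC with a hinge at B.
Rotations at B on the released spans (each span's end-slope, ×1/EI):
  span AB: triangular load, peak 34.5: w₀L³/(45EI) = 1136/EI
  span AB: point load 37.75 at a = 6.84: Pab(L + a)/(6LEI) = 314/EI
  span BC: point load 155 at a = 3.29: Pab(L + b)/(6LEI) = 155.8/EI
  relative rotation θ_0 = (1450 + 155.8)/EI = 1606/EI
A unit hogging moment at B produces rotation L₁/(3EI) + L₂/(3EI) = 5.367/EI.
Slope continuity at B: θ_0 = M_B·5.367/EI, so M_B = 1606/5.367 = 299.2 kip·ft (hogging).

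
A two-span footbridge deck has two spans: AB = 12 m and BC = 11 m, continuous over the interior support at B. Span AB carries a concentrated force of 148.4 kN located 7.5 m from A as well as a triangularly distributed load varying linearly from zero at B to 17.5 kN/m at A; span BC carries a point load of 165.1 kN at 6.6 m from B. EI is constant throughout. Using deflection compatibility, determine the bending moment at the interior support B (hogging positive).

Take M_B as the redundant. Released structure: two simple spans AB and BC with a hinge at B.
End slopes at the hinge B, treating each span as simply supported:
  span AB: point load 148.4 at a = 7.5: Pab(L + a)/(6LEI) = 1356/EI
  span AB: triangular load, peak 17.5: 7w₀L³/(360EI) = 588/EI
  span BC: point load 165.1 at a = 6.6: Pab(L + b)/(6LEI) = 1119/EI
  relative rotation θ_0 = (1944 + 1119)/EI = 3063/EI
A unit hogging moment at B produces rotation L₁/(3EI) + L₂/(3EI) = 7.667/EI.
Compatibility: M_B·(L₁+L₂)/(3EI) = θ_0, giving M_B = 399.5 kN·m (hogging).

M_B = 399.5 kN·m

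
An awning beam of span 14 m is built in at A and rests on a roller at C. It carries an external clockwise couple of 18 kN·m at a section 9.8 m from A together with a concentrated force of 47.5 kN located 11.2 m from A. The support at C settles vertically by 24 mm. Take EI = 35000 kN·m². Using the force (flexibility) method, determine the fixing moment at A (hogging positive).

Take the reaction at C as the redundant and release it; the primary structure is a cantilever fixed at A.
Primary-structure tip deflection at C by superposition:
  clockwise couple 18 at a = 9.8: M₀a(2L − a)/(2EI) = 1605/EI
  point load 47.5 at a = 11.2: Pa²(3L − a)/(6EI) = 30586/EI
  δ_0 = 32192/EI
Flexibility coefficient — unit upward force at C: δ_{CC} = L³/(3EI) = 914.7/EI.
With EI = 35000 kN·m²: δ_0 = 0.91976 m and δ_{CC} = 0.026133 m/kN.
Compatibility — the beam at C must follow the support down by 0.024 m: δ_0 − R_C·δ_{CC} = 0.024, so R_C = (0.91976 − 0.024)/0.026133 = 34.28 kN.
Moment equilibrium about A: M_A = Σ(load moments about A) − R_C·L = 550 − 34.28×14 = 70.13 kN·m.

M_A = 70.13 kN·m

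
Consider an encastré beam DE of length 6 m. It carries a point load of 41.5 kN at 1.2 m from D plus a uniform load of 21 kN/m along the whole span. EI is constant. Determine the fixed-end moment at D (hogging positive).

Take the two fixed-end moments M_D, M_E as redundants; the released structure is the simple span DE.
Simple-span end rotations at D and E under the given loads:
  at D: point load 41.5 at a = 1.2: Pab(L + b)/(6LEI) = 71.71/EI
  at E: point load 41.5 at a = 1.2: Pab(L + a)/(6LEI) = 47.81/EI
  at D: UDL 21: wL³/(24EI) = 189/EI
  at E: UDL 21: wL³/(24EI) = 189/EI
  θ_D0 = 260.7/EI,  θ_E0 = 236.8/EI
Flexibility coefficients: a unit moment at one end gives L/(3EI) there and L/(6EI) at the far end, so f₁₁ = f₂₂ = 2/EI and f₁₂ = f₂₁ = 1/EI.
Compatibility — zero rotation at each built-in end:
  2 M_D + 1 M_E = 260.7
  1 M_D + 2 M_E = 236.8
Solving the pair gives M_D = 94.87 kN·m and M_E = 70.97 kN·m (hogging).

M_D = 94.87 kN·m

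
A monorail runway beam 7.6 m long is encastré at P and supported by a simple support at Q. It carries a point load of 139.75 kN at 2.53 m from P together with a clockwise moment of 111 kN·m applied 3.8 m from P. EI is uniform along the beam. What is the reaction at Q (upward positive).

Take the reaction at Q as the redundant and release it; the primary structure is a cantilever fixed at P.
Downward deflection at the released point Q due to the loads:
  point load 139.75 at a = 2.53: Pa²(3L − a)/(6EI) = 3022/EI
  clockwise couple 111 at a = 3.8: M₀a(2L − a)/(2EI) = 2404/EI
  δ_0 = 5426/EI
Tip deflection under a unit load at Q: L³/(3EI) = 146.3/EI.
Compatibility at Q: δ_0 − R_Q·δ_{QQ} = 0, so R_Q = 5426/146.3 = 37.08 kN.

R_Q = 37.08 kN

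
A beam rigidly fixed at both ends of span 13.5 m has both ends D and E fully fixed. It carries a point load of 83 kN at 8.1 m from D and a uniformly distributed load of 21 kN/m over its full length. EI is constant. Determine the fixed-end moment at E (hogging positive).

M_E = 480.3 kN·m

Release both end moments; the primary structure is a simply-supported span DE with redundants M_D and M_E.
End rotations of the released simple span under the applied load (×1/EI):
  at D: point load 83 at a = 8.1: Pab(L + b)/(6LEI) = 847.1/EI
  at E: point load 83 at a = 8.1: Pab(L + a)/(6LEI) = 968.1/EI
  at D: UDL 21: wL³/(24EI) = 2153/EI
  at E: UDL 21: wL³/(24EI) = 2153/EI
  θ_D0 = 3000/EI,  θ_E0 = 3121/EI
Flexibility coefficients: a unit moment at one end gives L/(3EI) there and L/(6EI) at the far end, so f₁₁ = f₂₂ = 4.5/EI and f₁₂ = f₂₁ = 2.25/EI.
Compatibility — zero rotation at each built-in end:
  4.5 M_D + 2.25 M_E = 3000
  2.25 M_D + 4.5 M_E = 3121
Solving the pair gives M_D = 426.5 kN·m and M_E = 480.3 kN·m (hogging).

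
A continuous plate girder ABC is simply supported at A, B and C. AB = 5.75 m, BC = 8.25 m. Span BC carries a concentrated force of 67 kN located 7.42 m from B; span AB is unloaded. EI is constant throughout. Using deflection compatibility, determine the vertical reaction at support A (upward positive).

Release continuity at B by inserting a hinge; the redundant is the internal moment M_B. The primary structure is two simply-supported spans AB and BC.
Discontinuity in slope at B on the released structure — sum the simple-span end rotations:
  span BC: point load 67 at a = 7.42: Pab(L + b)/(6LEI) = 75.69/EI
  relative rotation θ_0 = (0 + 75.69)/EI = 75.69/EI
A unit hogging moment at B produces rotation L₁/(3EI) + L₂/(3EI) = 4.667/EI.
Compatibility: M_B·(L₁+L₂)/(3EI) = θ_0, giving M_B = 16.22 kN·m (hogging).
Span AB, ΣM about A with M_B applied at B: R_B^{AB}·5.75 = 0 + 16.22, so R_B^{AB} = 2.821 kN and R_A = 0 − 2.821 = -2.821 kN.

R_A = -2.821 kN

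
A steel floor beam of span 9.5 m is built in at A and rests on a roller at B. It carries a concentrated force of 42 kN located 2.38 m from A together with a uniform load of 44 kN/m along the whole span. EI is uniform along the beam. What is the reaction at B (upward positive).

R_B = 160.4 kN

Choose R_B as the redundant. The primary structure is the cantilever fixed at A.
Free-end deflection of the primary structure under the applied loading (downward +):
  point load 42 at a = 2.38: Pa²(3L − a)/(6EI) = 1036/EI
  UDL 44: wL⁴/(8EI) = 44798/EI
  δ_0 = 45834/EI
Flexibility coefficient — unit upward force at B: δ_{BB} = L³/(3EI) = 285.8/EI.
The prop prevents deflection at B: R_B = δ_0/δ_{BB} = 45834/285.8 = 160.4 kN.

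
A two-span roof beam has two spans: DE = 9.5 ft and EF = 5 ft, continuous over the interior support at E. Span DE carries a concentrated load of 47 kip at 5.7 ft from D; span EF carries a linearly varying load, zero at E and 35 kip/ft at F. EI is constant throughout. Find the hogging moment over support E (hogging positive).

M_E = 73.77 kip·ft

Insert a hinge at E; M_E is the redundant, and each span becomes simply supported.
Rotations at E on the released spans (each span's end-slope, ×1/EI):
  span DE: point load 47 at a = 5.7: Pab(L + a)/(6LEI) = 271.5/EI
  span EF: triangular load, peak 35: 7w₀L³/(360EI) = 85.07/EI
  relative rotation θ_0 = (271.5 + 85.07)/EI = 356.5/EI
A unit hogging moment at E produces rotation L₁/(3EI) + L₂/(3EI) = 4.833/EI.
Slope continuity at E: θ_0 = M_E·4.833/EI, so M_E = 356.5/4.833 = 73.77 kip·ft (hogging).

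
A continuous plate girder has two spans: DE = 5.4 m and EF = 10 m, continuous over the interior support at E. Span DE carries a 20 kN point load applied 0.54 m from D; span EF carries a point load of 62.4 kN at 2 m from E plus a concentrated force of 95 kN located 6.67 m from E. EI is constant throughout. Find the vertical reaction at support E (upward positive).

Insert a hinge at E; M_E is the redundant, and each span becomes simply supported.
Discontinuity in slope at E on the released structure — sum the simple-span end rotations:
  span DE: point load 20 at a = 0.54: Pab(L + a)/(6LEI) = 9.623/EI
  span EF: point load 62.4 at a = 2: Pab(L + b)/(6LEI) = 299.5/EI
  span EF: point load 95 at a = 6.67: Pab(L + b)/(6LEI) = 468.8/EI
  relative rotation θ_0 = (9.623 + 768.3)/EI = 777.9/EI
A unit hogging moment at E produces rotation L₁/(3EI) + L₂/(3EI) = 5.133/EI.
Compatibility: M_E·(L₁+L₂)/(3EI) = θ_0, giving M_E = 151.5 kN·m (hogging).
Span DE, ΣM about D with M_E applied at E: R_E^{DE}·5.4 = 10.8 + 151.5, so R_E^{DE} = 30.06 kN and R_D = 20 − 30.06 = -10.06 kN.
Span EF, ΣM about F: R_E^{EF}·10 = 815.5 + 151.5, so R_E^{EF} = 96.71 kN and R_F = 157.4 − 96.71 = 60.69 kN.
R_E = 30.06 + 96.71 = 126.8 kN.

R_E = 126.8 kN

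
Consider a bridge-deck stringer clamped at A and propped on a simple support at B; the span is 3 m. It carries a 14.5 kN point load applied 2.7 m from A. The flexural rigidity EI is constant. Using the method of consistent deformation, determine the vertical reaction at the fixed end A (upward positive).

Choose R_B as the redundant. The primary structure is the cantilever fixed at A.
Primary-structure tip deflection at B by superposition:
  point load 14.5 at a = 2.7: Pa²(3L − a)/(6EI) = 111/EI
Tip deflection under a unit load at B: L³/(3EI) = 9/EI.
Compatibility at B: δ_0 − R_B·δ_{BB} = 0, so R_B = 111/9 = 12.33 kN.
Vertical equilibrium: R_A = ΣP − R_B = 14.5 − 12.33 = 2.168 kN.

R_A = 2.168 kN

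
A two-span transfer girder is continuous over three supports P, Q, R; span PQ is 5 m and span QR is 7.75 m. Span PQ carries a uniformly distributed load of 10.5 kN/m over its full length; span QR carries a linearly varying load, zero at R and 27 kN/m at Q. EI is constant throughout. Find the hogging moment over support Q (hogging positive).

M_Q = 78.58 kN·m

Insert a hinge at Q; M_Q is the redundant, and each span becomes simply supported.
Rotations at Q on the released spans (each span's end-slope, ×1/EI):
  span PQ: UDL 10.5: wL³/(24EI) = 54.69/EI
  span QR: triangular load, peak 27: w₀L³/(45EI) = 279.3/EI
  relative rotation θ_0 = (54.69 + 279.3)/EI = 334/EI
A unit hogging moment at Q produces rotation L₁/(3EI) + L₂/(3EI) = 4.25/EI.
Slope continuity at Q: θ_0 = M_Q·4.25/EI, so M_Q = 334/4.25 = 78.58 kN·m (hogging).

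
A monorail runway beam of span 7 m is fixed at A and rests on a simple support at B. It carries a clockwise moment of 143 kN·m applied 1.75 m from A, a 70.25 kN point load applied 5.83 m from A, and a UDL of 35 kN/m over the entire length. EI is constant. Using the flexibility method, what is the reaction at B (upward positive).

Remove the prop at B; the released (primary) structure is a cantilever built in at A.
Deflection at B on the released cantilever, summing each load's contribution:
  clockwise couple 143 at a = 1.75: M₀a(2L − a)/(2EI) = 1533/EI
  point load 70.25 at a = 5.83: Pa²(3L − a)/(6EI) = 6037/EI
  UDL 35: wL⁴/(8EI) = 10504/EI
  δ_0 = 18074/EI
Flexibility coefficient — unit upward force at B: δ_{BB} = L³/(3EI) = 114.3/EI.
Compatibility at B: δ_0 − R_B·δ_{BB} = 0, so R_B = 18074/114.3 = 158.1 kN.

R_B = 158.1 kN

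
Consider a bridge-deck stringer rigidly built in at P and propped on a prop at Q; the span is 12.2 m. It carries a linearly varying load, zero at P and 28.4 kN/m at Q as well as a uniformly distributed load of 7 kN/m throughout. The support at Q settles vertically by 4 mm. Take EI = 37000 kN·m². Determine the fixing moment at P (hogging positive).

M_P = 379.8 kN·m

Remove the prop at Q; the released (primary) structure is a cantilever built in at P.
Primary-structure tip deflection at Q by superposition:
  triangular load, peak 28.4 at the free end: 11w₀L⁴/(120EI) = 57673/EI
  UDL 7: wL⁴/(8EI) = 19384/EI
  δ_0 = 77057/EI
Flexibility coefficient — unit upward force at Q: δ_{QQ} = L³/(3EI) = 605.3/EI.
With EI = 37000 kN·m²: δ_0 = 2.0826 m and δ_{QQ} = 0.016359 m/kN.
Compatibility — the beam at Q must follow the support down by 0.004 m: δ_0 − R_Q·δ_{QQ} = 0.004, so R_Q = (2.0826 − 0.004)/0.016359 = 127.1 kN.
Moment equilibrium about P: M_P = Σ(load moments about P) − R_Q·L = 1930 − 127.1×12.2 = 379.8 kN·m.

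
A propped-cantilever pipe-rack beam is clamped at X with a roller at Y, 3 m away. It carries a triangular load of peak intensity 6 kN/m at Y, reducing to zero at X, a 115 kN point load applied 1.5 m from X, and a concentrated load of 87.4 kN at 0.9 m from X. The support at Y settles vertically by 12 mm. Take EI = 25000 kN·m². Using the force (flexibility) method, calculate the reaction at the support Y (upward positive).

R_Y = 18.17 kN

Remove the prop at Y; the released (primary) structure is a cantilever built in at X.
Free-end deflection of the primary structure under the applied loading (downward +):
  triangular load, peak 6 at the free end: 11w₀L⁴/(120EI) = 44.55/EI
  point load 115 at a = 1.5: Pa²(3L − a)/(6EI) = 323.4/EI
  point load 87.4 at a = 0.9: Pa²(3L − a)/(6EI) = 95.57/EI
  δ_0 = 463.6/EI
Flexibility coefficient — unit upward force at Y: δ_{YY} = L³/(3EI) = 9/EI.
With EI = 25000 kN·m²: δ_0 = 0.018542 m and δ_{YY} = 0.00036 m/kN.
Compatibility — the beam at Y must follow the support down by 0.012 m: δ_0 − R_Y·δ_{YY} = 0.012, so R_Y = (0.018542 − 0.012)/0.00036 = 18.17 kN.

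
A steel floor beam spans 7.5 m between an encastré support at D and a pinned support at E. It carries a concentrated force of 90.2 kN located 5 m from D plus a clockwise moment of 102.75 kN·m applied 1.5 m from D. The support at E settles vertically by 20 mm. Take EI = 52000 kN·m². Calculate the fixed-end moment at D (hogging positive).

Take the reaction at E as the redundant and release it; the primary structure is a cantilever fixed at D.
Primary-structure tip deflection at E by superposition:
  point load 90.2 at a = 5: Pa²(3L − a)/(6EI) = 6577/EI
  clockwise couple 102.75 at a = 1.5: M₀a(2L − a)/(2EI) = 1040/EI
  δ_0 = 7617/EI
Flexibility coefficient — unit upward force at E: δ_{EE} = L³/(3EI) = 140.6/EI.
With EI = 52000 kN·m²: δ_0 = 0.14649 m and δ_{EE} = 0.002704 m/kN.
Compatibility — the beam at E must follow the support down by 0.02 m: δ_0 − R_E·δ_{EE} = 0.02, so R_E = (0.14649 − 0.02)/0.002704 = 46.77 kN.
Moment equilibrium about D: M_D = Σ(load moments about D) − R_E·L = 553.8 − 46.77×7.5 = 203 kN·m.

M_D = 203 kN·m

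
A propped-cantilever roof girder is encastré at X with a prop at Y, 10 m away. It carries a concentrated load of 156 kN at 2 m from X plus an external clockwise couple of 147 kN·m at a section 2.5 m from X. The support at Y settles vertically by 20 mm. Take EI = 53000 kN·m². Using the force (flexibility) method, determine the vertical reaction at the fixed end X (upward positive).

R_X = 140.8 kN

Release the roller at Y. Primary structure: cantilever fixed at X.
Primary-structure tip deflection at Y by superposition:
  point load 156 at a = 2: Pa²(3L − a)/(6EI) = 2912/EI
  clockwise couple 147 at a = 2.5: M₀a(2L − a)/(2EI) = 3216/EI
  δ_0 = 6128/EI
Tip deflection under a unit load at Y: L³/(3EI) = 333.3/EI.
With EI = 53000 kN·m²: δ_0 = 0.11562 m and δ_{YY} = 0.006289 m/kN.
Compatibility — the beam at Y must follow the support down by 0.02 m: δ_0 − R_Y·δ_{YY} = 0.02, so R_Y = (0.11562 − 0.02)/0.006289 = 15.2 kN.
Vertical equilibrium: R_X = ΣP − R_Y = 156 − 15.2 = 140.8 kN.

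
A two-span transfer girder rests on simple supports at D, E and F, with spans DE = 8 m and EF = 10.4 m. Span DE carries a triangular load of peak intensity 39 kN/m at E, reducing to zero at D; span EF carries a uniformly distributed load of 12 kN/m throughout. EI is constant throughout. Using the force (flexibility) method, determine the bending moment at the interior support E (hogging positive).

Release continuity at E by inserting a hinge; the redundant is the internal moment M_E. The primary structure is two simply-supported spans DE and EF.
End slopes at the hinge E, treating each span as simply supported:
  span DE: triangular load, peak 39: w₀L³/(45EI) = 443.7/EI
  span EF: UDL 12: wL³/(24EI) = 562.4/EI
  relative rotation θ_0 = (443.7 + 562.4)/EI = 1006/EI
A unit hogging moment at E produces rotation L₁/(3EI) + L₂/(3EI) = 6.133/EI.
Slope continuity at E: θ_0 = M_E·6.133/EI, so M_E = 1006/6.133 = 164 kN·m (hogging).

M_E = 164 kN·m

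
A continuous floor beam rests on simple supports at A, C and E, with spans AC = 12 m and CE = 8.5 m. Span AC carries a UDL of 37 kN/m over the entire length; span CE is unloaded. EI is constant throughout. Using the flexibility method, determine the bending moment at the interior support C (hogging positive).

M_C = 389.9 kN·m

Take M_C as the redundant. Released structure: two simple spans AC and CE with a hinge at C.
End slopes at the hinge C, treating each span as simply supported:
  span AC: UDL 37: wL³/(24EI) = 2664/EI
  relative rotation θ_0 = (2664 + 0)/EI = 2664/EI
A unit hogging moment at C produces rotation L₁/(3EI) + L₂/(3EI) = 6.833/EI.
Compatibility: M_C·(L₁+L₂)/(3EI) = θ_0, giving M_C = 389.9 kN·m (hogging).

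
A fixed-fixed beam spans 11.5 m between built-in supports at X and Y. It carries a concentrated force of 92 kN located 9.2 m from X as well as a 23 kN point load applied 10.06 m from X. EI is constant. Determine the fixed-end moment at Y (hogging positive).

Release both end moments; the primary structure is a simply-supported span XY with redundants M_X and M_Y.
On the primary (simply-supported) span, the end slopes from the loading are:
  at X: point load 92 at a = 9.2: Pab(L + b)/(6LEI) = 389.3/EI
  at Y: point load 92 at a = 9.2: Pab(L + a)/(6LEI) = 584/EI
  at X: point load 23 at a = 10.06: Pab(L + b)/(6LEI) = 62.48/EI
  at Y: point load 23 at a = 10.06: Pab(L + a)/(6LEI) = 104.1/EI
  θ_X0 = 451.8/EI,  θ_Y0 = 688.1/EI
Flexibility coefficients: a unit moment at one end gives L/(3EI) there and L/(6EI) at the far end, so f₁₁ = f₂₂ = 3.833/EI and f₁₂ = f₂₁ = 1.917/EI.
Compatibility — zero rotation at each built-in end:
  3.833 M_X + 1.917 M_Y = 451.8
  1.917 M_X + 3.833 M_Y = 688.1
Solving the pair gives M_X = 37.48 kN·m and M_Y = 160.8 kN·m (hogging).

M_Y = 160.8 kN·m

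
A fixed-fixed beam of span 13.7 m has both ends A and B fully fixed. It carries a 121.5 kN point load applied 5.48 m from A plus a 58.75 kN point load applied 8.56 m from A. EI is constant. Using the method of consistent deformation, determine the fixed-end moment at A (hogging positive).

Take the two fixed-end moments M_A, M_B as redundants; the released structure is the simple span AB.
End rotations of the released simple span under the applied load (×1/EI):
  at A: point load 121.5 at a = 5.48: Pab(L + b)/(6LEI) = 1459/EI
  at B: point load 121.5 at a = 5.48: Pab(L + a)/(6LEI) = 1277/EI
  at A: point load 58.75 at a = 8.56: Pab(L + b)/(6LEI) = 592.5/EI
  at B: point load 58.75 at a = 8.56: Pab(L + a)/(6LEI) = 700/EI
  θ_A0 = 2052/EI,  θ_B0 = 1977/EI
Flexibility coefficients: a unit moment at one end gives L/(3EI) there and L/(6EI) at the far end, so f₁₁ = f₂₂ = 4.567/EI and f₁₂ = f₂₁ = 2.283/EI.
Compatibility — zero rotation at each built-in end:
  4.567 M_A + 2.283 M_B = 2052
  2.283 M_A + 4.567 M_B = 1977
Solving the pair gives M_A = 310.5 kN·m and M_B = 277.7 kN·m (hogging).

M_A = 310.5 kN·m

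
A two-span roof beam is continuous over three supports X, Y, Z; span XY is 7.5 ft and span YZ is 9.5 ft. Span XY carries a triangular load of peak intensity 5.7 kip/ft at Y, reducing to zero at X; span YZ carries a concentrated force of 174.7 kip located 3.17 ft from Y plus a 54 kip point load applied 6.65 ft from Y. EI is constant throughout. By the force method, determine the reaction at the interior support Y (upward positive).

R_Y = 199.4 kip

Take M_Y as the redundant. Released structure: two simple spans XY and YZ with a hinge at Y.
End slopes at the hinge Y, treating each span as simply supported:
  span XY: triangular load, peak 5.7: w₀L³/(45EI) = 53.44/EI
  span YZ: point load 174.7 at a = 3.17: Pab(L + b)/(6LEI) = 973.6/EI
  span YZ: point load 54 at a = 6.65: Pab(L + b)/(6LEI) = 221.7/EI
  relative rotation θ_0 = (53.44 + 1195)/EI = 1249/EI
A unit hogging moment at Y produces rotation L₁/(3EI) + L₂/(3EI) = 5.667/EI.
Compatibility: M_Y·(L₁+L₂)/(3EI) = θ_0, giving M_Y = 220.4 kip·ft (hogging).
Span XY, ΣM about X with M_Y applied at Y: R_Y^{XY}·7.5 = 106.9 + 220.4, so R_Y^{XY} = 43.63 kip and R_X = 21.38 − 43.63 = -22.26 kip.
Span YZ, ΣM about Z: R_Y^{YZ}·9.5 = 1260 + 220.4, so R_Y^{YZ} = 155.8 kip and R_Z = 228.7 − 155.8 = 72.9 kip.
R_Y = 43.63 + 155.8 = 199.4 kip.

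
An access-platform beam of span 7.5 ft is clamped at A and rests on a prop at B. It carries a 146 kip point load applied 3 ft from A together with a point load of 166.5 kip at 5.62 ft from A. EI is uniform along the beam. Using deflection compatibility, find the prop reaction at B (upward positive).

R_B = 135.6 kip

Remove the prop at B; the released (primary) structure is a cantilever built in at A.
Downward deflection at the released point B due to the loads:
  point load 146 at a = 3: Pa²(3L − a)/(6EI) = 4270/EI
  point load 166.5 at a = 5.62: Pa²(3L − a)/(6EI) = 14795/EI
  δ_0 = 19065/EI
Flexibility coefficient — unit upward force at B: δ_{BB} = L³/(3EI) = 140.6/EI.
The prop prevents deflection at B: R_B = δ_0/δ_{BB} = 19065/140.6 = 135.6 kip.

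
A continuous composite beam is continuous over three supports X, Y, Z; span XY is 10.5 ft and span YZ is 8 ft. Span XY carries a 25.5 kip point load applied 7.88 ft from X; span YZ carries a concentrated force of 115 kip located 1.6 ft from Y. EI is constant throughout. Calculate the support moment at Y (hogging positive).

M_Y = 82.2 kip·ft

Release continuity at Y by inserting a hinge; the redundant is the internal moment M_Y. The primary structure is two simply-supported spans XY and YZ.
Rotations at Y on the released spans (each span's end-slope, ×1/EI):
  span XY: point load 25.5 at a = 7.88: Pab(L + a)/(6LEI) = 153.6/EI
  span YZ: point load 115 at a = 1.6: Pab(L + b)/(6LEI) = 353.3/EI
  relative rotation θ_0 = (153.6 + 353.3)/EI = 506.9/EI
A unit hogging moment at Y produces rotation L₁/(3EI) + L₂/(3EI) = 6.167/EI.
Compatibility: M_Y·(L₁+L₂)/(3EI) = θ_0, giving M_Y = 82.2 kip·ft (hogging).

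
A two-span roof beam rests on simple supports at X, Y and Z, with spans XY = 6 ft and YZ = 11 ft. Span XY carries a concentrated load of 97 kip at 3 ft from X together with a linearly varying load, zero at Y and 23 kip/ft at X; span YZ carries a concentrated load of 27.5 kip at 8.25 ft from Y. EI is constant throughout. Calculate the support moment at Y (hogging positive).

Release continuity at Y by inserting a hinge; the redundant is the internal moment M_Y. The primary structure is two simply-supported spans XY and YZ.
Discontinuity in slope at Y on the released structure — sum the simple-span end rotations:
  span XY: point load 97 at a = 3: Pab(L + a)/(6LEI) = 218.2/EI
  span XY: triangular load, peak 23: 7w₀L³/(360EI) = 96.6/EI
  span YZ: point load 27.5 at a = 8.25: Pab(L + b)/(6LEI) = 130/EI
  relative rotation θ_0 = (314.9 + 130)/EI = 444.8/EI
A unit hogging moment at Y produces rotation L₁/(3EI) + L₂/(3EI) = 5.667/EI.
Slope continuity at Y: θ_0 = M_Y·5.667/EI, so M_Y = 444.8/5.667 = 78.5 kip·ft (hogging).

M_Y = 78.5 kip·ft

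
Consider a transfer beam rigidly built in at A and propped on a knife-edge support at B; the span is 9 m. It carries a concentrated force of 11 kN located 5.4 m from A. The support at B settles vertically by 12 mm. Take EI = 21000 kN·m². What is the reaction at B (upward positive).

R_B = 3.715 kN

Release the roller at B. Primary structure: cantilever fixed at A.
Deflection at B on the released cantilever, summing each load's contribution:
  point load 11 at a = 5.4: Pa²(3L − a)/(6EI) = 1155/EI
Flexibility coefficient — unit upward force at B: δ_{BB} = L³/(3EI) = 243/EI.
With EI = 21000 kN·m²: δ_0 = 0.054987 m and δ_{BB} = 0.011571 m/kN.
Compatibility — the beam at B must follow the support down by 0.012 m: δ_0 − R_B·δ_{BB} = 0.012, so R_B = (0.054987 − 0.012)/0.011571 = 3.715 kN.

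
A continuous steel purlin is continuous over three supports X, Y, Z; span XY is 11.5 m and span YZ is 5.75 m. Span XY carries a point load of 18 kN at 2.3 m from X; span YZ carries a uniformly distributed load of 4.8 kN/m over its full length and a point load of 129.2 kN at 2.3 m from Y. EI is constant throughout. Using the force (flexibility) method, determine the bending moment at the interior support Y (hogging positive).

Take M_Y as the redundant. Released structure: two simple spans XY and YZ with a hinge at Y.
End slopes at the hinge Y, treating each span as simply supported:
  span XY: point load 18 at a = 2.3: Pab(L + a)/(6LEI) = 76.18/EI
  span YZ: UDL 4.8: wL³/(24EI) = 38.02/EI
  span YZ: point load 129.2 at a = 2.3: Pab(L + b)/(6LEI) = 273.4/EI
  relative rotation θ_0 = (76.18 + 311.4)/EI = 387.6/EI
A unit hogging moment at Y produces rotation L₁/(3EI) + L₂/(3EI) = 5.75/EI.
Compatibility: M_Y·(L₁+L₂)/(3EI) = θ_0, giving M_Y = 67.41 kN·m (hogging).

M_Y = 67.41 kN·m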